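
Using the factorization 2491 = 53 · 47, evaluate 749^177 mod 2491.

Mod 53: 749 ≡ 7; by Fermat, exponent reduces to 177 mod 52 = 21; 7^21 ≡ 9 (mod 53).
Mod 47: 749 ≡ 44; by Fermat, exponent reduces to 177 mod 46 = 39; 44^39 ≡ 15 (mod 47).
Combine by CRT: x ≡ 9 (mod 53), x ≡ 15 (mod 47) ⇒ x ≡ 62 (mod 2491).

62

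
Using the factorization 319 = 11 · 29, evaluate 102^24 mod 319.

Mod 11: 102 ≡ 3; by Fermat, exponent reduces to 24 mod 10 = 4; 3^4 ≡ 4 (mod 11).
Mod 29: 102 ≡ 15; 15^24 ≡ 16 (mod 29).
Combine by CRT: x ≡ 4 (mod 11), x ≡ 16 (mod 29) ⇒ x ≡ 103 (mod 319).

103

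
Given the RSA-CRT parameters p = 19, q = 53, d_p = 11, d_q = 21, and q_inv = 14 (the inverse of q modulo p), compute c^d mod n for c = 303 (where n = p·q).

m₁ = c^(d_p) mod p: c ≡ 18 (mod 19), and 18^11 mod 19 = 18.
m₂ = c^(d_q) mod q: c ≡ 38 (mod 53), and 38^21 mod 53 = 6.
h = q_inv·(m₁ − m₂) mod p = 14·(18 − 6) mod 19 = 16.
m = m₂ + h·q = 6 + 16·53 = 854.

854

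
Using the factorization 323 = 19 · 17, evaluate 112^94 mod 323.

Mod 19: 112 ≡ 17; by Fermat, exponent reduces to 94 mod 18 = 4; 17^4 ≡ 16 (mod 19).
Mod 17: 112 ≡ 10; by Fermat, exponent reduces to 94 mod 16 = 14; 10^14 ≡ 8 (mod 17).
Combine by CRT: x ≡ 16 (mod 19), x ≡ 8 (mod 17) ⇒ x ≡ 263 (mod 323).

263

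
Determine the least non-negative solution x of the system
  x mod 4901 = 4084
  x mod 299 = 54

48193

gcd(4901, 299) = 13 and 13 | (54 − 4084), so the pair is consistent; merging gives x ≡ 48193 (mod 112723), where 112723 = lcm(4901, 299).
The solution is unique modulo lcm(4901, 299) = 112723.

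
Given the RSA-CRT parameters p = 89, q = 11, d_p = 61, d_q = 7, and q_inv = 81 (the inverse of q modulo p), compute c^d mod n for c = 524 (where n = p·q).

m₁ = c^(d_p) mod p: c ≡ 79 (mod 89), and 79^61 mod 89 = 42.
m₂ = c^(d_q) mod q: c ≡ 7 (mod 11), and 7^7 mod 11 = 6.
h = q_inv·(m₁ − m₂) mod p = 81·(42 − 6) mod 89 = 68.
m = m₂ + h·q = 6 + 68·11 = 754.

754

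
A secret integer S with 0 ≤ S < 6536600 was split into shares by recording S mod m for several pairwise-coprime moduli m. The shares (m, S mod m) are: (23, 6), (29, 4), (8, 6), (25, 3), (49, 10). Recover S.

The moduli are pairwise coprime; N = 23·29·8·25·49 = 6536600.
N/23 = 284200; 284200 ≡ 12 (mod 23); 12·2 ≡ 1, so inverse 2.
N/29 = 225400; 225400 ≡ 12 (mod 29); 12·17 ≡ 1, so inverse 17.
N/8 = 817075; 817075 ≡ 3 (mod 8); 3·3 ≡ 1, so inverse 3.
N/25 = 261464; 261464 ≡ 14 (mod 25); 14·9 ≡ 1, so inverse 9.
N/49 = 133400; 133400 ≡ 22 (mod 49); 22·29 ≡ 1, so inverse 29.
S ≡ 6·284200·2 + 4·225400·17 + 6·817075·3 + 3·261464·9 + 10·133400·29 = 79190478.
79190478 mod 6536600 = 751278.

751278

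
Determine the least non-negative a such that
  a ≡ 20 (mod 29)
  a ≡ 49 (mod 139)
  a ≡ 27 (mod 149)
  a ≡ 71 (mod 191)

From a ≡ 20 (mod 29) write a = 20 + 29t. Substituting into a ≡ 49 (mod 139) gives 29t ≡ 29 (mod 139), and since 29⁻¹ ≡ 24 (mod 139), t ≡ 1. Hence a ≡ 20 + 29·1 = 49 (mod 4031).
From a ≡ 49 (mod 4031) write a = 49 + 4031t. Substituting into a ≡ 27 (mod 149) gives 4031t ≡ 127 (mod 149), and since 8⁻¹ ≡ 56 (mod 149), t ≡ 109. Hence a ≡ 49 + 4031·109 = 439428 (mod 600619).
From a ≡ 439428 (mod 600619) write a = 439428 + 600619t. Substituting into a ≡ 71 (mod 191) gives 600619t ≡ 134 (mod 191), and since 115⁻¹ ≡ 98 (mod 191), t ≡ 144. Hence a ≡ 439428 + 600619·144 = 86928564 (mod 114718229).

86928564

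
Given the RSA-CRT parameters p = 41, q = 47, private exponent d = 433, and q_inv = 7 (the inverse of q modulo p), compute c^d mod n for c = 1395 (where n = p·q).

1559

d_p = d mod (p−1) = 433 mod 40 = 33; d_q = d mod (q−1) = 19.
m₁ = c^(d_p) mod p: c ≡ 1 (mod 41), and 1^33 mod 41 = 1.
m₂ = c^(d_q) mod q: c ≡ 32 (mod 47), and 32^19 mod 47 = 8.
h = q_inv·(m₁ − m₂) mod p = 7·(1 − 8) mod 41 = 33.
m = m₂ + h·q = 8 + 33·47 = 1559.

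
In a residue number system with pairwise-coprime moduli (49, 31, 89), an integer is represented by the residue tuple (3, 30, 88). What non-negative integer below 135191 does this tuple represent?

From x ≡ 3 (mod 49) write x = 3 + 49t. Substituting into x ≡ 30 (mod 31) gives 49t ≡ 27 (mod 31), and since 18⁻¹ ≡ 19 (mod 31), t ≡ 17. Hence x ≡ 3 + 49·17 = 836 (mod 1519).
From x ≡ 836 (mod 1519) write x = 836 + 1519t. Substituting into x ≡ 88 (mod 89) gives 1519t ≡ 53 (mod 89), and since 6⁻¹ ≡ 15 (mod 89), t ≡ 83. Hence x ≡ 836 + 1519·83 = 126913 (mod 135191).

126913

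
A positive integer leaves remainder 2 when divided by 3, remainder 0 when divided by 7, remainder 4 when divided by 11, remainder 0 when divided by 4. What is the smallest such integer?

Combine the congruences pairwise.
From t ≡ 2 (mod 3) write t = 2 + 3s. Substituting into t ≡ 0 (mod 7) gives 3s ≡ 5 (mod 7), and since 3⁻¹ ≡ 5 (mod 7), s ≡ 4. Hence t ≡ 2 + 3·4 = 14 (mod 21).
From t ≡ 14 (mod 21) write t = 14 + 21s. Substituting into t ≡ 4 (mod 11) gives 21s ≡ 1 (mod 11), and since 10⁻¹ ≡ 10 (mod 11), s ≡ 10. Hence t ≡ 14 + 21·10 = 224 (mod 231).
From t ≡ 224 (mod 231) write t = 224 + 231s. Substituting into t ≡ 0 (mod 4) gives 231s ≡ 0 (mod 4), and since 3⁻¹ ≡ 3 (mod 4), s ≡ 0. Hence t ≡ 224 + 231·0 = 224 (mod 924).

224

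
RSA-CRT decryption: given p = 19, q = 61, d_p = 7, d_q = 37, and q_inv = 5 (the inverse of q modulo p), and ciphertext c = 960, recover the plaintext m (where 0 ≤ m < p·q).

1022

m₁ = c^(d_p) mod p: c ≡ 10 (mod 19), and 10^7 mod 19 = 15.
m₂ = c^(d_q) mod q: c ≡ 45 (mod 61), and 45^37 mod 61 = 46.
h = q_inv·(m₁ − m₂) mod p = 5·(15 − 46) mod 19 = 16.
m = m₂ + h·q = 46 + 16·61 = 1022.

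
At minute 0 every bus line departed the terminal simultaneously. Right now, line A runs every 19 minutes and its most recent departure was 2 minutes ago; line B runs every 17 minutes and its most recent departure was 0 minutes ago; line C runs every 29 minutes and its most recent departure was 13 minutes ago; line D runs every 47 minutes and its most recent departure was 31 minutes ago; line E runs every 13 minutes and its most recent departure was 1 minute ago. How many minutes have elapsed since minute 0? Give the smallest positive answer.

The moduli are pairwise coprime; N = 19·17·29·47·13 = 5723237.
N/19 = 301223; 301223 ≡ 16 (mod 19); 16·6 ≡ 1, so inverse 6.
N/17 = 336661; 336661 ≡ 10 (mod 17); 10·12 ≡ 1, so inverse 12.
N/29 = 197353; 197353 ≡ 8 (mod 29); 8·11 ≡ 1, so inverse 11.
N/47 = 121771; 121771 ≡ 41 (mod 47); 41·39 ≡ 1, so inverse 39.
N/13 = 440249; 440249 ≡ 4 (mod 13); 4·10 ≡ 1, so inverse 10.
t ≡ 2·301223·6 + 0·336661·12 + 13·197353·11 + 31·121771·39 + 1·440249·10 = 183459784.
183459784 mod 5723237 = 316200.

316200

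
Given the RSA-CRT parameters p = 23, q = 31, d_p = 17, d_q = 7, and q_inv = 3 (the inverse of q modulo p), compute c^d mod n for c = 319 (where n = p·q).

444

m₁ = c^(d_p) mod p: c ≡ 20 (mod 23), and 20^17 mod 23 = 7.
m₂ = c^(d_q) mod q: c ≡ 9 (mod 31), and 9^7 mod 31 = 10.
h = q_inv·(m₁ − m₂) mod p = 3·(7 − 10) mod 23 = 14.
m = m₂ + h·q = 10 + 14·31 = 444.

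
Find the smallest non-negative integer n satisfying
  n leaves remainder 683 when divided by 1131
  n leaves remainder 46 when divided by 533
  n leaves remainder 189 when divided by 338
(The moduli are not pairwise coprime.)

165809

gcd(1131, 533) = 13 and 13 | (46 − 683), so the pair is consistent; merging gives n ≡ 26696 (mod 46371), where 46371 = lcm(1131, 533).
gcd(46371, 338) = 13 and 13 | (189 − 26696), so the pair is consistent; merging gives n ≡ 165809 (mod 1205646), where 1205646 = lcm(46371, 338).
The solution is unique modulo lcm(1131, 533, 338) = 1205646.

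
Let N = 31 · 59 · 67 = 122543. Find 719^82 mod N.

18377

Mod 31: 719 ≡ 6; by Fermat, exponent reduces to 82 mod 30 = 22; 6^22 ≡ 25 (mod 31).
Mod 59: 719 ≡ 11; by Fermat, exponent reduces to 82 mod 58 = 24; 11^24 ≡ 28 (mod 59).
Mod 67: 719 ≡ 49; by Fermat, exponent reduces to 82 mod 66 = 16; 49^16 ≡ 19 (mod 67).
Combine by CRT: x ≡ 25 (mod 31), x ≡ 28 (mod 59), x ≡ 19 (mod 67) ⇒ x ≡ 18377 (mod 122543).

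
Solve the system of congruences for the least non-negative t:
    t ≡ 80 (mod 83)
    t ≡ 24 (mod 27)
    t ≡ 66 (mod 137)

15684

Combine the congruences pairwise.
From t ≡ 80 (mod 83) write t = 80 + 83s. Substituting into t ≡ 24 (mod 27) gives 83s ≡ 25 (mod 27), and since 2⁻¹ ≡ 14 (mod 27), s ≡ 26. Hence t ≡ 80 + 83·26 = 2238 (mod 2241).
From t ≡ 2238 (mod 2241) write t = 2238 + 2241s. Substituting into t ≡ 66 (mod 137) gives 2241s ≡ 20 (mod 137), and since 49⁻¹ ≡ 14 (mod 137), s ≡ 6. Hence t ≡ 2238 + 2241·6 = 15684 (mod 307017).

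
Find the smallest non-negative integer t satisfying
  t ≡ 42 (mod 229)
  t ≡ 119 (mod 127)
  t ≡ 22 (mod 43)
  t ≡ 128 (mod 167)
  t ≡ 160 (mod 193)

From t ≡ 42 (mod 229) write t = 42 + 229s. Substituting into t ≡ 119 (mod 127) gives 229s ≡ 77 (mod 127), and since 102⁻¹ ≡ 66 (mod 127), s ≡ 2. Hence t ≡ 42 + 229·2 = 500 (mod 29083).
From t ≡ 500 (mod 29083) write t = 500 + 29083s. Substituting into t ≡ 22 (mod 43) gives 29083s ≡ 38 (mod 43), and since 15⁻¹ ≡ 23 (mod 43), s ≡ 14. Hence t ≡ 500 + 29083·14 = 407662 (mod 1250569).
From t ≡ 407662 (mod 1250569) write t = 407662 + 1250569s. Substituting into t ≡ 128 (mod 167) gives 1250569s ≡ 113 (mod 167), and since 73⁻¹ ≡ 151 (mod 167), s ≡ 29. Hence t ≡ 407662 + 1250569·29 = 36674163 (mod 208845023).
From t ≡ 36674163 (mod 208845023) write t = 36674163 + 208845023s. Substituting into t ≡ 160 (mod 193) gives 208845023s ≡ 50 (mod 193), and since 109⁻¹ ≡ 85 (mod 193), s ≡ 4. Hence t ≡ 36674163 + 208845023·4 = 872054255 (mod 40307089439).

872054255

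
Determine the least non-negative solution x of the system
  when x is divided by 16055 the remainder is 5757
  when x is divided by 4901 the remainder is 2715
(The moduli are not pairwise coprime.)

gcd(16055, 4901) = 169 and 169 | (2715 − 5757), so the pair is consistent; merging gives x ≡ 86032 (mod 465595), where 465595 = lcm(16055, 4901).
The solution is unique modulo lcm(16055, 4901) = 465595.

86032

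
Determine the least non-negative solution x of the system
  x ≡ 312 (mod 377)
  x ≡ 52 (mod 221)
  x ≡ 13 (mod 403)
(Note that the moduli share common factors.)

gcd(377, 221) = 13 and 13 | (52 − 312), so the pair is consistent; merging gives x ≡ 1820 (mod 6409), where 6409 = lcm(377, 221).
gcd(6409, 403) = 13 and 13 | (13 − 1820), so the pair is consistent; merging gives x ≡ 33865 (mod 198679), where 198679 = lcm(6409, 403).
The solution is unique modulo lcm(377, 221, 403) = 198679.

33865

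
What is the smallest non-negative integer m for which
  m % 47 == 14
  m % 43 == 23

Combine the congruences pairwise.
From m ≡ 14 (mod 47) write m = 14 + 47t. Substituting into m ≡ 23 (mod 43) gives 47t ≡ 9 (mod 43), and since 4⁻¹ ≡ 11 (mod 43), t ≡ 13. Hence m ≡ 14 + 47·13 = 625 (mod 2021).

625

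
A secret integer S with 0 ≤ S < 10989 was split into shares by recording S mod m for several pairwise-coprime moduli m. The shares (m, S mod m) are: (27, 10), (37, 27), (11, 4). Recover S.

The moduli are pairwise coprime; N = 27·37·11 = 10989.
N/27 = 407; 407 ≡ 2 (mod 27); 2·14 ≡ 1, so inverse 14.
N/37 = 297; 297 ≡ 1 (mod 37), inverse 1.
N/11 = 999; 999 ≡ 9 (mod 11); 9·5 ≡ 1, so inverse 5.
S ≡ 10·407·14 + 27·297·1 + 4·999·5 = 84979.
84979 mod 10989 = 8056.

8056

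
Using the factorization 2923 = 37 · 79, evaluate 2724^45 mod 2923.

Mod 37: 2724 ≡ 23; by Fermat, exponent reduces to 45 mod 36 = 9; 23^9 ≡ 6 (mod 37).
Mod 79: 2724 ≡ 38; 38^45 ≡ 62 (mod 79).
Combine by CRT: x ≡ 6 (mod 37), x ≡ 62 (mod 79) ⇒ x ≡ 931 (mod 2923).

931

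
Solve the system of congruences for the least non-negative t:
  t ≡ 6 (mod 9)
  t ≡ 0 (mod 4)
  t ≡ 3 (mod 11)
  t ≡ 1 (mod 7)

The moduli are pairwise coprime; N = 9·4·11·7 = 2772.
N/9 = 308; 308 ≡ 2 (mod 9); 2·5 ≡ 1, so inverse 5.
N/4 = 693; 693 ≡ 1 (mod 4), inverse 1.
N/11 = 252; 252 ≡ 10 (mod 11); 10·10 ≡ 1, so inverse 10.
N/7 = 396; 396 ≡ 4 (mod 7); 4·2 ≡ 1, so inverse 2.
t ≡ 6·308·5 + 0·693·1 + 3·252·10 + 1·396·2 = 17592.
17592 mod 2772 = 960.

960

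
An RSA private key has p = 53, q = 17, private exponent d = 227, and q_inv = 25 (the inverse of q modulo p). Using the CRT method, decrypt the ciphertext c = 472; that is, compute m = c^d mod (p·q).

d_p = d mod (p−1) = 227 mod 52 = 19; d_q = d mod (q−1) = 3.
m₁ = c^(d_p) mod p: c ≡ 48 (mod 53), and 48^19 mod 53 = 18.
m₂ = c^(d_q) mod q: c ≡ 13 (mod 17), and 13^3 mod 17 = 4.
h = q_inv·(m₁ − m₂) mod p = 25·(18 − 4) mod 53 = 32.
m = m₂ + h·q = 4 + 32·17 = 548.

548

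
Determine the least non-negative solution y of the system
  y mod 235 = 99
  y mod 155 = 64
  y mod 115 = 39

40519

gcd(235, 155) = 5 and 5 | (64 − 99), so the pair is consistent; merging gives y ≡ 4094 (mod 7285), where 7285 = lcm(235, 155).
gcd(7285, 115) = 5 and 5 | (39 − 4094), so the pair is consistent; merging gives y ≡ 40519 (mod 167555), where 167555 = lcm(7285, 115).
The solution is unique modulo lcm(235, 155, 115) = 167555.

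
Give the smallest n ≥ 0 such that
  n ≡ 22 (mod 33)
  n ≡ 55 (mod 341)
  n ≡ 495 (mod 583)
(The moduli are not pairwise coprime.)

Combine the congruences pairwise.
gcd(33, 341) = 11 and 11 | (55 − 22), so the pair is consistent; merging gives n ≡ 55 (mod 1023), where 1023 = lcm(33, 341).
gcd(1023, 583) = 11 and 11 | (495 − 55), so the pair is consistent; merging gives n ≡ 1078 (mod 54219), where 54219 = lcm(1023, 583).
The solution is unique modulo lcm(33, 341, 583) = 54219.

1078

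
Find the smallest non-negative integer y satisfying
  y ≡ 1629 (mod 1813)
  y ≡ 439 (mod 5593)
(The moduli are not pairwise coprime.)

gcd(1813, 5593) = 7 and 7 | (439 − 1629), so the pair is consistent; merging gives y ≡ 833796 (mod 1448587), where 1448587 = lcm(1813, 5593).
The solution is unique modulo lcm(1813, 5593) = 1448587.

833796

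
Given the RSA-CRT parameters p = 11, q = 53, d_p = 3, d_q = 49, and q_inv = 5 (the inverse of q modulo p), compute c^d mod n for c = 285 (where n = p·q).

m₁ = c^(d_p) mod p: c ≡ 10 (mod 11), and 10^3 mod 11 = 10.
m₂ = c^(d_q) mod q: c ≡ 20 (mod 53), and 20^49 mod 53 = 35.
h = q_inv·(m₁ − m₂) mod p = 5·(10 − 35) mod 11 = 7.
m = m₂ + h·q = 35 + 7·53 = 406.

406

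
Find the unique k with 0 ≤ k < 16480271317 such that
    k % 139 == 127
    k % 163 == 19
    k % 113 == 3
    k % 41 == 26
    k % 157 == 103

From k ≡ 127 (mod 139) write k = 127 + 139t. Substituting into k ≡ 19 (mod 163) gives 139t ≡ 55 (mod 163), and since 139⁻¹ ≡ 129 (mod 163), t ≡ 86. Hence k ≡ 127 + 139·86 = 12081 (mod 22657).
From k ≡ 12081 (mod 22657) write k = 12081 + 22657t. Substituting into k ≡ 3 (mod 113) gives 22657t ≡ 13 (mod 113), and since 57⁻¹ ≡ 2 (mod 113), t ≡ 26. Hence k ≡ 12081 + 22657·26 = 601163 (mod 2560241).
From k ≡ 601163 (mod 2560241) write k = 601163 + 2560241t. Substituting into k ≡ 26 (mod 41) gives 2560241t ≡ 5 (mod 41), and since 37⁻¹ ≡ 10 (mod 41), t ≡ 9. Hence k ≡ 601163 + 2560241·9 = 23643332 (mod 104969881).
From k ≡ 23643332 (mod 104969881) write k = 23643332 + 104969881t. Substituting into k ≡ 103 (mod 157) gives 104969881t ≡ 29 (mod 157), and since 152⁻¹ ≡ 94 (mod 157), t ≡ 57. Hence k ≡ 23643332 + 104969881·57 = 6006926549 (mod 16480271317).

6006926549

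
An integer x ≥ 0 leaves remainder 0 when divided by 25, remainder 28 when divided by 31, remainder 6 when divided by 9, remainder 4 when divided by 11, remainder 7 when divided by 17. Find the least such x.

Combine the congruences pairwise.
From x ≡ 0 (mod 25) write x = 0 + 25t. Substituting into x ≡ 28 (mod 31) gives 25t ≡ 28 (mod 31), and since 25⁻¹ ≡ 5 (mod 31), t ≡ 16. Hence x ≡ 0 + 25·16 = 400 (mod 775).
From x ≡ 400 (mod 775) write x = 400 + 775t. Substituting into x ≡ 6 (mod 9) gives 775t ≡ 2 (mod 9), and since 1⁻¹ ≡ 1 (mod 9), t ≡ 2. Hence x ≡ 400 + 775·2 = 1950 (mod 6975).
From x ≡ 1950 (mod 6975) write x = 1950 + 6975t. Substituting into x ≡ 4 (mod 11) gives 6975t ≡ 1 (mod 11), and since 1⁻¹ ≡ 1 (mod 11), t ≡ 1. Hence x ≡ 1950 + 6975·1 = 8925 (mod 76725).
From x ≡ 8925 (mod 76725) write x = 8925 + 76725t. Substituting into x ≡ 7 (mod 17) gives 76725t ≡ 7 (mod 17), and since 4⁻¹ ≡ 13 (mod 17), t ≡ 6. Hence x ≡ 8925 + 76725·6 = 469275 (mod 1304325).

469275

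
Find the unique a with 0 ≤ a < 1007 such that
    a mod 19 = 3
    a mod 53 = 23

288

From a ≡ 3 (mod 19) write a = 3 + 19t. Substituting into a ≡ 23 (mod 53) gives 19t ≡ 20 (mod 53), and since 19⁻¹ ≡ 14 (mod 53), t ≡ 15. Hence a ≡ 3 + 19·15 = 288 (mod 1007).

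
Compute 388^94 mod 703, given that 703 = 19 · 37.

Mod 19: 388 ≡ 8; by Fermat, exponent reduces to 94 mod 18 = 4; 8^4 ≡ 11 (mod 19).
Mod 37: 388 ≡ 18; by Fermat, exponent reduces to 94 mod 36 = 22; 18^22 ≡ 30 (mod 37).
Combine by CRT: x ≡ 11 (mod 19), x ≡ 30 (mod 37) ⇒ x ≡ 30 (mod 703).

30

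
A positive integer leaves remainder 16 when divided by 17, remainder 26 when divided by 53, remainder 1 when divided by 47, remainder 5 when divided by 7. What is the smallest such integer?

From n ≡ 16 (mod 17) write n = 16 + 17t. Substituting into n ≡ 26 (mod 53) gives 17t ≡ 10 (mod 53), and since 17⁻¹ ≡ 25 (mod 53), t ≡ 38. Hence n ≡ 16 + 17·38 = 662 (mod 901).
From n ≡ 662 (mod 901) write n = 662 + 901t. Substituting into n ≡ 1 (mod 47) gives 901t ≡ 44 (mod 47), and since 8⁻¹ ≡ 6 (mod 47), t ≡ 29. Hence n ≡ 662 + 901·29 = 26791 (mod 42347).
From n ≡ 26791 (mod 42347) write n = 26791 + 42347t. Substituting into n ≡ 5 (mod 7) gives 42347t ≡ 3 (mod 7), and since 4⁻¹ ≡ 2 (mod 7), t ≡ 6. Hence n ≡ 26791 + 42347·6 = 280873 (mod 296429).

280873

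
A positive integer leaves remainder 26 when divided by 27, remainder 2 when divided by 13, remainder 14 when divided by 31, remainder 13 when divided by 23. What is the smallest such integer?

Combine the congruences pairwise.
From n ≡ 26 (mod 27) write n = 26 + 27t. Substituting into n ≡ 2 (mod 13) gives 27t ≡ 2 (mod 13), and since 1⁻¹ ≡ 1 (mod 13), t ≡ 2. Hence n ≡ 26 + 27·2 = 80 (mod 351).
From n ≡ 80 (mod 351) write n = 80 + 351t. Substituting into n ≡ 14 (mod 31) gives 351t ≡ 27 (mod 31), and since 10⁻¹ ≡ 28 (mod 31), t ≡ 12. Hence n ≡ 80 + 351·12 = 4292 (mod 10881).
From n ≡ 4292 (mod 10881) write n = 4292 + 10881t. Substituting into n ≡ 13 (mod 23) gives 10881t ≡ 22 (mod 23), and since 2⁻¹ ≡ 12 (mod 23), t ≡ 11. Hence n ≡ 4292 + 10881·11 = 123983 (mod 250263).

123983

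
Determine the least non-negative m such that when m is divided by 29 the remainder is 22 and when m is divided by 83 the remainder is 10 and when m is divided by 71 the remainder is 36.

The moduli are pairwise coprime; N = 29·83·71 = 170897.
N/29 = 5893; 5893 ≡ 6 (mod 29); 6·5 ≡ 1, so inverse 5.
N/83 = 2059; 2059 ≡ 67 (mod 83); 67·57 ≡ 1, so inverse 57.
N/71 = 2407; 2407 ≡ 64 (mod 71); 64·10 ≡ 1, so inverse 10.
m ≡ 22·5893·5 + 10·2059·57 + 36·2407·10 = 2688380.
2688380 mod 170897 = 124925.

124925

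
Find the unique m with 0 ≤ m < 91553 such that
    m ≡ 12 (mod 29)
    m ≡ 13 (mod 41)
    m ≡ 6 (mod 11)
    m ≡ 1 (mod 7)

From m ≡ 12 (mod 29) write m = 12 + 29t. Substituting into m ≡ 13 (mod 41) gives 29t ≡ 1 (mod 41), and since 29⁻¹ ≡ 17 (mod 41), t ≡ 17. Hence m ≡ 12 + 29·17 = 505 (mod 1189).
From m ≡ 505 (mod 1189) write m = 505 + 1189t. Substituting into m ≡ 6 (mod 11) gives 1189t ≡ 7 (mod 11), and since 1⁻¹ ≡ 1 (mod 11), t ≡ 7. Hence m ≡ 505 + 1189·7 = 8828 (mod 13079).
From m ≡ 8828 (mod 13079) write m = 8828 + 13079t. Substituting into m ≡ 1 (mod 7) gives 13079t ≡ 0 (mod 7), and since 3⁻¹ ≡ 5 (mod 7), t ≡ 0. Hence m ≡ 8828 + 13079·0 = 8828 (mod 91553).

8828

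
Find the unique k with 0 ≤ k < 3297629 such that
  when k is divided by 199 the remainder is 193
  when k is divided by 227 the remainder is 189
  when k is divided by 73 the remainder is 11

From k ≡ 193 (mod 199) write k = 193 + 199t. Substituting into k ≡ 189 (mod 227) gives 199t ≡ 223 (mod 227), and since 199⁻¹ ≡ 154 (mod 227), t ≡ 65. Hence k ≡ 193 + 199·65 = 13128 (mod 45173).
From k ≡ 13128 (mod 45173) write k = 13128 + 45173t. Substituting into k ≡ 11 (mod 73) gives 45173t ≡ 23 (mod 73), and since 59⁻¹ ≡ 26 (mod 73), t ≡ 14. Hence k ≡ 13128 + 45173·14 = 645550 (mod 3297629).

645550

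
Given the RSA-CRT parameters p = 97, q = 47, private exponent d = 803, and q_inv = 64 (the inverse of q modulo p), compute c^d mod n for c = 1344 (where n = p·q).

d_p = d mod (p−1) = 803 mod 96 = 35; d_q = d mod (q−1) = 21.
m₁ = c^(d_p) mod p: c ≡ 83 (mod 97), and 83^35 mod 97 = 38.
m₂ = c^(d_q) mod q: c ≡ 28 (mod 47), and 28^21 mod 47 = 25.
h = q_inv·(m₁ − m₂) mod p = 64·(38 − 25) mod 97 = 56.
m = m₂ + h·q = 25 + 56·47 = 2657.

2657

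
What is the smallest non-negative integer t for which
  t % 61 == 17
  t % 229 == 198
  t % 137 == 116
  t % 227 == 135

The moduli are pairwise coprime; N = 61·229·137·227 = 434421931.
N/61 = 7121671; 7121671 ≡ 43 (mod 61); 43·44 ≡ 1, so inverse 44.
N/229 = 1897039; 1897039 ≡ 3 (mod 229); 3·153 ≡ 1, so inverse 153.
N/137 = 3170963; 3170963 ≡ 98 (mod 137); 98·7 ≡ 1, so inverse 7.
N/227 = 1913753; 1913753 ≡ 143 (mod 227); 143·127 ≡ 1, so inverse 127.
t ≡ 17·7121671·44 + 198·1897039·153 + 116·3170963·7 + 135·1913753·127 = 98182026515.
98182026515 mod 434421931 = 2670109.

2670109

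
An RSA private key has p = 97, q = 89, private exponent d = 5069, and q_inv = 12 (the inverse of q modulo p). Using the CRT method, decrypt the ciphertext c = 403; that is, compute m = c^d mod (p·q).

d_p = d mod (p−1) = 5069 mod 96 = 77; d_q = d mod (q−1) = 53.
m₁ = c^(d_p) mod p: c ≡ 15 (mod 97), and 15^77 mod 97 = 37.
m₂ = c^(d_q) mod q: c ≡ 47 (mod 89), and 47^53 mod 89 = 80.
h = q_inv·(m₁ − m₂) mod p = 12·(37 − 80) mod 97 = 66.
m = m₂ + h·q = 80 + 66·89 = 5954.

5954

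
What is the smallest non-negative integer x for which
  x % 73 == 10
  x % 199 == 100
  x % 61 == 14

385961

From x ≡ 10 (mod 73) write x = 10 + 73t. Substituting into x ≡ 100 (mod 199) gives 73t ≡ 90 (mod 199), and since 73⁻¹ ≡ 30 (mod 199), t ≡ 113. Hence x ≡ 10 + 73·113 = 8259 (mod 14527).
From x ≡ 8259 (mod 14527) write x = 8259 + 14527t. Substituting into x ≡ 14 (mod 61) gives 14527t ≡ 51 (mod 61), and since 9⁻¹ ≡ 34 (mod 61), t ≡ 26. Hence x ≡ 8259 + 14527·26 = 385961 (mod 886147).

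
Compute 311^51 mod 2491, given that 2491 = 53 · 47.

Mod 53: 311 ≡ 46; 46^51 ≡ 15 (mod 53).
Mod 47: 311 ≡ 29; by Fermat, exponent reduces to 51 mod 46 = 5; 29^5 ≡ 20 (mod 47).
Combine by CRT: x ≡ 15 (mod 53), x ≡ 20 (mod 47) ⇒ x ≡ 2135 (mod 2491).

2135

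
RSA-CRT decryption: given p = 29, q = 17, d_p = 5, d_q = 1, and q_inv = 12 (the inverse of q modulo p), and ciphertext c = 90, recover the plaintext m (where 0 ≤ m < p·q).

m₁ = c^(d_p) mod p: c ≡ 3 (mod 29), and 3^5 mod 29 = 11.
m₂ = c^(d_q) mod q: c ≡ 5 (mod 17), and 5^1 mod 17 = 5.
h = q_inv·(m₁ − m₂) mod p = 12·(11 − 5) mod 29 = 14.
m = m₂ + h·q = 5 + 14·17 = 243.

243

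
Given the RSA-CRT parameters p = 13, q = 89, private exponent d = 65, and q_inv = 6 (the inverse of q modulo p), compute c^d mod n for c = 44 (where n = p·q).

d_p = d mod (p−1) = 65 mod 12 = 5; d_q = d mod (q−1) = 65.
m₁ = c^(d_p) mod p: c ≡ 5 (mod 13), and 5^5 mod 13 = 5.
m₂ = c^(d_q) mod q: c ≡ 44 (mod 89), and 44^65 mod 89 = 87.
h = q_inv·(m₁ − m₂) mod p = 6·(5 − 87) mod 13 = 2.
m = m₂ + h·q = 87 + 2·89 = 265.

265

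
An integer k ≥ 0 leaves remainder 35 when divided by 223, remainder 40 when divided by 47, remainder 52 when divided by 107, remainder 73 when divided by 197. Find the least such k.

46908531

Combine the congruences pairwise.
From k ≡ 35 (mod 223) write k = 35 + 223t. Substituting into k ≡ 40 (mod 47) gives 223t ≡ 5 (mod 47), and since 35⁻¹ ≡ 43 (mod 47), t ≡ 27. Hence k ≡ 35 + 223·27 = 6056 (mod 10481).
From k ≡ 6056 (mod 10481) write k = 6056 + 10481t. Substituting into k ≡ 52 (mod 107) gives 10481t ≡ 95 (mod 107), and since 102⁻¹ ≡ 64 (mod 107), t ≡ 88. Hence k ≡ 6056 + 10481·88 = 928384 (mod 1121467).
From k ≡ 928384 (mod 1121467) write k = 928384 + 1121467t. Substituting into k ≡ 73 (mod 197) gives 1121467t ≡ 150 (mod 197), and since 143⁻¹ ≡ 62 (mod 197), t ≡ 41. Hence k ≡ 928384 + 1121467·41 = 46908531 (mod 220928999).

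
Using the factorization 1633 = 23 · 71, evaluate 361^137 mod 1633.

Mod 23: 361 ≡ 16; by Fermat, exponent reduces to 137 mod 22 = 5; 16^5 ≡ 6 (mod 23).
Mod 71: 361 ≡ 6; by Fermat, exponent reduces to 137 mod 70 = 67; 6^67 ≡ 24 (mod 71).
Combine by CRT: x ≡ 6 (mod 23), x ≡ 24 (mod 71) ⇒ x ≡ 1018 (mod 1633).

1018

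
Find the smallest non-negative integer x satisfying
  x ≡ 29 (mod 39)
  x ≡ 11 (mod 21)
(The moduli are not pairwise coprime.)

263

gcd(39, 21) = 3 and 3 | (11 − 29), so the pair is consistent; merging gives x ≡ 263 (mod 273), where 273 = lcm(39, 21).
The solution is unique modulo lcm(39, 21) = 273.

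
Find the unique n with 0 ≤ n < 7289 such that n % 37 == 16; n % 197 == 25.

5344

Combine the congruences pairwise.
From n ≡ 16 (mod 37) write n = 16 + 37t. Substituting into n ≡ 25 (mod 197) gives 37t ≡ 9 (mod 197), and since 37⁻¹ ≡ 16 (mod 197), t ≡ 144. Hence n ≡ 16 + 37·144 = 5344 (mod 7289).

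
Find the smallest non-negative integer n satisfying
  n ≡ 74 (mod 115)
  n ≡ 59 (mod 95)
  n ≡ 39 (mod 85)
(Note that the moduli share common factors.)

28939

gcd(115, 95) = 5 and 5 | (59 − 74), so the pair is consistent; merging gives n ≡ 534 (mod 2185), where 2185 = lcm(115, 95).
gcd(2185, 85) = 5 and 5 | (39 − 534), so the pair is consistent; merging gives n ≡ 28939 (mod 37145), where 37145 = lcm(2185, 85).
The solution is unique modulo lcm(115, 95, 85) = 37145.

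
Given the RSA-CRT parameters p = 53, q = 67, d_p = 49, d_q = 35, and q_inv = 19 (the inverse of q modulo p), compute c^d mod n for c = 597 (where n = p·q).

m₁ = c^(d_p) mod p: c ≡ 14 (mod 53), and 14^49 mod 53 = 22.
m₂ = c^(d_q) mod q: c ≡ 61 (mod 67), and 61^35 mod 67 = 31.
h = q_inv·(m₁ − m₂) mod p = 19·(22 − 31) mod 53 = 41.
m = m₂ + h·q = 31 + 41·67 = 2778.

2778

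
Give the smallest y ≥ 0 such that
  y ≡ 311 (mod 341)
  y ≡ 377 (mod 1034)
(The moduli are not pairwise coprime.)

26227

gcd(341, 1034) = 11 and 11 | (377 − 311), so the pair is consistent; merging gives y ≡ 26227 (mod 32054), where 32054 = lcm(341, 1034).
The solution is unique modulo lcm(341, 1034) = 32054.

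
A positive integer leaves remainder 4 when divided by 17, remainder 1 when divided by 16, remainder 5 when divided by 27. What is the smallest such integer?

7025

The moduli are pairwise coprime; N = 17·16·27 = 7344.
N/17 = 432; 432 ≡ 7 (mod 17); 7·5 ≡ 1, so inverse 5.
N/16 = 459; 459 ≡ 11 (mod 16); 11·3 ≡ 1, so inverse 3.
N/27 = 272; 272 ≡ 2 (mod 27); 2·14 ≡ 1, so inverse 14.
x ≡ 4·432·5 + 1·459·3 + 5·272·14 = 29057.
29057 mod 7344 = 7025.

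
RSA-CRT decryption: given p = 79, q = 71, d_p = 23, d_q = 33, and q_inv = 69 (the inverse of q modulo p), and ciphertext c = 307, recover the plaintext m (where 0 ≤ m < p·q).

3530

m₁ = c^(d_p) mod p: c ≡ 70 (mod 79), and 70^23 mod 79 = 54.
m₂ = c^(d_q) mod q: c ≡ 23 (mod 71), and 23^33 mod 71 = 51.
h = q_inv·(m₁ − m₂) mod p = 69·(54 − 51) mod 79 = 49.
m = m₂ + h·q = 51 + 49·71 = 3530.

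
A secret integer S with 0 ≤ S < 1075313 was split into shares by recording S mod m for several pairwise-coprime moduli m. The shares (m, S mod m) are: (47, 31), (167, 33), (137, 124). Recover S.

The moduli are pairwise coprime; N = 47·167·137 = 1075313.
N/47 = 22879; 22879 ≡ 37 (mod 47); 37·14 ≡ 1, so inverse 14.
N/167 = 6439; 6439 ≡ 93 (mod 167); 93·88 ≡ 1, so inverse 88.
N/137 = 7849; 7849 ≡ 40 (mod 137); 40·24 ≡ 1, so inverse 24.
S ≡ 31·22879·14 + 33·6439·88 + 124·7849·24 = 51986966.
51986966 mod 1075313 = 371942.

371942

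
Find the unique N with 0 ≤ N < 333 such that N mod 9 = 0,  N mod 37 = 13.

Combine the congruences pairwise.
From N ≡ 0 (mod 9) write N = 0 + 9t. Substituting into N ≡ 13 (mod 37) gives 9t ≡ 13 (mod 37), and since 9⁻¹ ≡ 33 (mod 37), t ≡ 22. Hence N ≡ 0 + 9·22 = 198 (mod 333).

198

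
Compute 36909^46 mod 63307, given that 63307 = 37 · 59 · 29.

54455

Mod 37: 36909 ≡ 20; by Fermat, exponent reduces to 46 mod 36 = 10; 20^10 ≡ 28 (mod 37).
Mod 59: 36909 ≡ 34; 34^46 ≡ 57 (mod 59).
Mod 29: 36909 ≡ 21; by Fermat, exponent reduces to 46 mod 28 = 18; 21^18 ≡ 22 (mod 29).
Combine by CRT: x ≡ 28 (mod 37), x ≡ 57 (mod 59), x ≡ 22 (mod 29) ⇒ x ≡ 54455 (mod 63307).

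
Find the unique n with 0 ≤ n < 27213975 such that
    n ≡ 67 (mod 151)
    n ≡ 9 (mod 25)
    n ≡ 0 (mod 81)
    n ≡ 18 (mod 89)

23762484

The moduli are pairwise coprime; M = 151·25·81·89 = 27213975.
M/151 = 180225; 180225 ≡ 82 (mod 151); 82·35 ≡ 1, so inverse 35.
M/25 = 1088559; 1088559 ≡ 9 (mod 25); 9·14 ≡ 1, so inverse 14.
M/81 = 335975; 335975 ≡ 68 (mod 81); 68·56 ≡ 1, so inverse 56.
M/89 = 305775; 305775 ≡ 60 (mod 89); 60·46 ≡ 1, so inverse 46.
n ≡ 67·180225·35 + 9·1088559·14 + 0·335975·56 + 18·305775·46 = 812967759.
812967759 mod 27213975 = 23762484.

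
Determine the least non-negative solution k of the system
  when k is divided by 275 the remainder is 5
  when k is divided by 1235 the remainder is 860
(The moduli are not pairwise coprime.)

15680

gcd(275, 1235) = 5 and 5 | (860 − 5), so the pair is consistent; merging gives k ≡ 15680 (mod 67925), where 67925 = lcm(275, 1235).
The solution is unique modulo lcm(275, 1235) = 67925.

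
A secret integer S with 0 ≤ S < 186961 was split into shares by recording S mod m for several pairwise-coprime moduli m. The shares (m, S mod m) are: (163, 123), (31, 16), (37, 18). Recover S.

167850

Combine the congruences pairwise.
From S ≡ 123 (mod 163) write S = 123 + 163t. Substituting into S ≡ 16 (mod 31) gives 163t ≡ 17 (mod 31), and since 8⁻¹ ≡ 4 (mod 31), t ≡ 6. Hence S ≡ 123 + 163·6 = 1101 (mod 5053).
From S ≡ 1101 (mod 5053) write S = 1101 + 5053t. Substituting into S ≡ 18 (mod 37) gives 5053t ≡ 27 (mod 37), and since 21⁻¹ ≡ 30 (mod 37), t ≡ 33. Hence S ≡ 1101 + 5053·33 = 167850 (mod 186961).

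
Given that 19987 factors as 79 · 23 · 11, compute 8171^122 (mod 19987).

Mod 79: 8171 ≡ 34; by Fermat, exponent reduces to 122 mod 78 = 44; 34^44 ≡ 4 (mod 79).
Mod 23: 8171 ≡ 6; by Fermat, exponent reduces to 122 mod 22 = 12; 6^12 ≡ 6 (mod 23).
Mod 11: 8171 ≡ 9; by Fermat, exponent reduces to 122 mod 10 = 2; 9^2 ≡ 4 (mod 11).
Combine by CRT: x ≡ 4 (mod 79), x ≡ 6 (mod 23), x ≡ 4 (mod 11) ⇒ x ≡ 15646 (mod 19987).

15646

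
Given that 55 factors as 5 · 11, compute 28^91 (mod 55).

Mod 5: 28 ≡ 3; by Fermat, exponent reduces to 91 mod 4 = 3; 3^3 ≡ 2 (mod 5).
Mod 11: 28 ≡ 6; by Fermat, exponent reduces to 91 mod 10 = 1; 6^1 ≡ 6 (mod 11).
Combine by CRT: x ≡ 2 (mod 5), x ≡ 6 (mod 11) ⇒ x ≡ 17 (mod 55).

17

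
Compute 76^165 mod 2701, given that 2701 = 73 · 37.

Mod 73: 76 ≡ 3; by Fermat, exponent reduces to 165 mod 72 = 21; 3^21 ≡ 46 (mod 73).
Mod 37: 76 ≡ 2; by Fermat, exponent reduces to 165 mod 36 = 21; 2^21 ≡ 29 (mod 37).
Combine by CRT: x ≡ 46 (mod 73), x ≡ 29 (mod 37) ⇒ x ≡ 1287 (mod 2701).

1287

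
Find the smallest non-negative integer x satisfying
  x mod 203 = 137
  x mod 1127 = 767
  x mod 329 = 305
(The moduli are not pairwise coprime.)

gcd(203, 1127) = 7 and 7 | (767 − 137), so the pair is consistent; merging gives x ≡ 31196 (mod 32683), where 32683 = lcm(203, 1127).
gcd(32683, 329) = 7 and 7 | (305 − 31196), so the pair is consistent; merging gives x ≡ 521441 (mod 1536101), where 1536101 = lcm(32683, 329).
The solution is unique modulo lcm(203, 1127, 329) = 1536101.

521441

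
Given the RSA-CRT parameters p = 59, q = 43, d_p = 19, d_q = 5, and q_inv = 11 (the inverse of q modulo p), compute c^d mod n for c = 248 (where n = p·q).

m₁ = c^(d_p) mod p: c ≡ 12 (mod 59), and 12^19 mod 59 = 4.
m₂ = c^(d_q) mod q: c ≡ 33 (mod 43), and 33^5 mod 43 = 18.
h = q_inv·(m₁ − m₂) mod p = 11·(4 − 18) mod 59 = 23.
m = m₂ + h·q = 18 + 23·43 = 1007.

1007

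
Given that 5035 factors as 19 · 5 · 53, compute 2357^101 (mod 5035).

Mod 19: 2357 ≡ 1; by Fermat, exponent reduces to 101 mod 18 = 11; 1^11 ≡ 1 (mod 19).
Mod 5: 2357 ≡ 2; by Fermat, exponent reduces to 101 mod 4 = 1; 2^1 ≡ 2 (mod 5).
Mod 53: 2357 ≡ 25; by Fermat, exponent reduces to 101 mod 52 = 49; 25^49 ≡ 37 (mod 53).
Combine by CRT: x ≡ 1 (mod 19), x ≡ 2 (mod 5), x ≡ 37 (mod 53) ⇒ x ≡ 4542 (mod 5035).

4542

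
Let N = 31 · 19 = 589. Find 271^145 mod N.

309

Mod 31: 271 ≡ 23; by Fermat, exponent reduces to 145 mod 30 = 25; 23^25 ≡ 30 (mod 31).
Mod 19: 271 ≡ 5; by Fermat, exponent reduces to 145 mod 18 = 1; 5^1 ≡ 5 (mod 19).
Combine by CRT: x ≡ 30 (mod 31), x ≡ 5 (mod 19) ⇒ x ≡ 309 (mod 589).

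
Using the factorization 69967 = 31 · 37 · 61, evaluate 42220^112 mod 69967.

48736

Mod 31: 42220 ≡ 29; by Fermat, exponent reduces to 112 mod 30 = 22; 29^22 ≡ 4 (mod 31).
Mod 37: 42220 ≡ 3; by Fermat, exponent reduces to 112 mod 36 = 4; 3^4 ≡ 7 (mod 37).
Mod 61: 42220 ≡ 8; by Fermat, exponent reduces to 112 mod 60 = 52; 8^52 ≡ 58 (mod 61).
Combine by CRT: x ≡ 4 (mod 31), x ≡ 7 (mod 37), x ≡ 58 (mod 61) ⇒ x ≡ 48736 (mod 69967).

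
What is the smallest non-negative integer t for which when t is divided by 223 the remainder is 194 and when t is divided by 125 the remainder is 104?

10229

From t ≡ 194 (mod 223) write t = 194 + 223s. Substituting into t ≡ 104 (mod 125) gives 223s ≡ 35 (mod 125), and since 98⁻¹ ≡ 37 (mod 125), s ≡ 45. Hence t ≡ 194 + 223·45 = 10229 (mod 27875).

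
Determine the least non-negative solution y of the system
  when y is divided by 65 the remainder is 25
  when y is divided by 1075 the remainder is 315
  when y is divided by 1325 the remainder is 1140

Combine the congruences pairwise.
gcd(65, 1075) = 5 and 5 | (315 − 25), so the pair is consistent; merging gives y ≡ 1390 (mod 13975), where 13975 = lcm(65, 1075).
gcd(13975, 1325) = 25 and 25 | (1140 − 1390), so the pair is consistent; merging gives y ≡ 686165 (mod 740675), where 740675 = lcm(13975, 1325).
The solution is unique modulo lcm(65, 1075, 1325) = 740675.

686165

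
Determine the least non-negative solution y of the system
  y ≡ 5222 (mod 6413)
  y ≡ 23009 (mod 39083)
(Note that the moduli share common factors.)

531088

Combine the congruences pairwise.
gcd(6413, 39083) = 121 and 121 | (23009 − 5222), so the pair is consistent; merging gives y ≡ 531088 (mod 2071399), where 2071399 = lcm(6413, 39083).
The solution is unique modulo lcm(6413, 39083) = 2071399.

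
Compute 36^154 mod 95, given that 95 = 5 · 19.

Mod 5: 36 ≡ 1; by Fermat, exponent reduces to 154 mod 4 = 2; 1^2 ≡ 1 (mod 5).
Mod 19: 36 ≡ 17; by Fermat, exponent reduces to 154 mod 18 = 10; 17^10 ≡ 17 (mod 19).
Combine by CRT: x ≡ 1 (mod 5), x ≡ 17 (mod 19) ⇒ x ≡ 36 (mod 95).

36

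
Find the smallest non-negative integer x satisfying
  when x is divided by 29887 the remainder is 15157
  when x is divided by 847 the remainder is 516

194479

gcd(29887, 847) = 121 and 121 | (516 − 15157), so the pair is consistent; merging gives x ≡ 194479 (mod 209209), where 209209 = lcm(29887, 847).
The solution is unique modulo lcm(29887, 847) = 209209.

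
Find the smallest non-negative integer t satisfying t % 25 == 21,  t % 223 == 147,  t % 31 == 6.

108971

From t ≡ 21 (mod 25) write t = 21 + 25s. Substituting into t ≡ 147 (mod 223) gives 25s ≡ 126 (mod 223), and since 25⁻¹ ≡ 116 (mod 223), s ≡ 121. Hence t ≡ 21 + 25·121 = 3046 (mod 5575).
From t ≡ 3046 (mod 5575) write t = 3046 + 5575s. Substituting into t ≡ 6 (mod 31) gives 5575s ≡ 29 (mod 31), and since 26⁻¹ ≡ 6 (mod 31), s ≡ 19. Hence t ≡ 3046 + 5575·19 = 108971 (mod 172825).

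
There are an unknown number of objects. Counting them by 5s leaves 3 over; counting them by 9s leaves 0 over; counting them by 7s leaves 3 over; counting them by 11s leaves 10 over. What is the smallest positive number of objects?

2628

The moduli are pairwise coprime; M = 5·9·7·11 = 3465.
M/5 = 693; 693 ≡ 3 (mod 5); 3·2 ≡ 1, so inverse 2.
M/9 = 385; 385 ≡ 7 (mod 9); 7·4 ≡ 1, so inverse 4.
M/7 = 495; 495 ≡ 5 (mod 7); 5·3 ≡ 1, so inverse 3.
M/11 = 315; 315 ≡ 7 (mod 11); 7·8 ≡ 1, so inverse 8.
N ≡ 3·693·2 + 0·385·4 + 3·495·3 + 10·315·8 = 33813.
33813 mod 3465 = 2628.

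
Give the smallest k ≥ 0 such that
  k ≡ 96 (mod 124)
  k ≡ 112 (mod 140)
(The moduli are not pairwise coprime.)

Combine the congruences pairwise.
gcd(124, 140) = 4 and 4 | (112 − 96), so the pair is consistent; merging gives k ≡ 4312 (mod 4340), where 4340 = lcm(124, 140).
The solution is unique modulo lcm(124, 140) = 4340.

4312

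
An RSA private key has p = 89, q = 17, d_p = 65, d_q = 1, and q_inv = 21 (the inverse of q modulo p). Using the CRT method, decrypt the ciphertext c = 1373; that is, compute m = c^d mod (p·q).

m₁ = c^(d_p) mod p: c ≡ 38 (mod 89), and 38^65 mod 89 = 29.
m₂ = c^(d_q) mod q: c ≡ 13 (mod 17), and 13^1 mod 17 = 13.
h = q_inv·(m₁ − m₂) mod p = 21·(29 − 13) mod 89 = 69.
m = m₂ + h·q = 13 + 69·17 = 1186.

1186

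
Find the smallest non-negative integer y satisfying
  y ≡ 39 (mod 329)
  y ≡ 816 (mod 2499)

Combine the congruences pairwise.
gcd(329, 2499) = 7 and 7 | (816 − 39), so the pair is consistent; merging gives y ≡ 95778 (mod 117453), where 117453 = lcm(329, 2499).
The solution is unique modulo lcm(329, 2499) = 117453.

95778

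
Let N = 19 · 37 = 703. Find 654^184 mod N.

201

Mod 19: 654 ≡ 8; by Fermat, exponent reduces to 184 mod 18 = 4; 8^4 ≡ 11 (mod 19).
Mod 37: 654 ≡ 25; by Fermat, exponent reduces to 184 mod 36 = 4; 25^4 ≡ 16 (mod 37).
Combine by CRT: x ≡ 11 (mod 19), x ≡ 16 (mod 37) ⇒ x ≡ 201 (mod 703).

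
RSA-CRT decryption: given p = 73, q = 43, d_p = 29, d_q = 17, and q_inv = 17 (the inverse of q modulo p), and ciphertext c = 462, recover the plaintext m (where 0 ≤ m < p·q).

733

m₁ = c^(d_p) mod p: c ≡ 24 (mod 73), and 24^29 mod 73 = 3.
m₂ = c^(d_q) mod q: c ≡ 32 (mod 43), and 32^17 mod 43 = 2.
h = q_inv·(m₁ − m₂) mod p = 17·(3 − 2) mod 73 = 17.
m = m₂ + h·q = 2 + 17·43 = 733.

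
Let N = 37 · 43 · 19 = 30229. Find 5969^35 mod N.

Mod 37: 5969 ≡ 12; 12^35 ≡ 34 (mod 37).
Mod 43: 5969 ≡ 35; 35^35 ≡ 1 (mod 43).
Mod 19: 5969 ≡ 3; by Fermat, exponent reduces to 35 mod 18 = 17; 3^17 ≡ 13 (mod 19).
Combine by CRT: x ≡ 34 (mod 37), x ≡ 1 (mod 43), x ≡ 13 (mod 19) ⇒ x ≡ 23307 (mod 30229).

23307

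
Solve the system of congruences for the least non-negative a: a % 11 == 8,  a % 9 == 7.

52

From a ≡ 8 (mod 11) write a = 8 + 11t. Substituting into a ≡ 7 (mod 9) gives 11t ≡ 8 (mod 9), and since 2⁻¹ ≡ 5 (mod 9), t ≡ 4. Hence a ≡ 8 + 11·4 = 52 (mod 99).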